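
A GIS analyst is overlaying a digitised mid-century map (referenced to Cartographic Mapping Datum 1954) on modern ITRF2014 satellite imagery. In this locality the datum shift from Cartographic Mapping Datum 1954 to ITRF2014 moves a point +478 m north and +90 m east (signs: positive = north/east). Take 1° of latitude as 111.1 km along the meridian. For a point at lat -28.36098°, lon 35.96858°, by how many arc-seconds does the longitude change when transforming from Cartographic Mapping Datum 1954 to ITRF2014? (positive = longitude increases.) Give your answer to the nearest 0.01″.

At latitude -28.36098°, cos φ = 0.879972.
1° of longitude at this latitude = 111.1 × cos φ = 97.76 km, so Δλ = 90.0 / 97764.9 = 0.0009206° = 3.314″.

Δλ = 3.31″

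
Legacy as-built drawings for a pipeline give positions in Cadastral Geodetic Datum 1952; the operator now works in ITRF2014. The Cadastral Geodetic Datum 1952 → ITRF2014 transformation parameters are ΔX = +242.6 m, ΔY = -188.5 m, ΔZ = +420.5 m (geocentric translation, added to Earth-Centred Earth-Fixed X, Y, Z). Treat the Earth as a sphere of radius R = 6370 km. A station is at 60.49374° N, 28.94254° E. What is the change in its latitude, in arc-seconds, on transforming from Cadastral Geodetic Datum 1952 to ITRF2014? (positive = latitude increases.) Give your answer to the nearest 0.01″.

Δφ = 3.29″

sin φ = 0.870302, cos φ = 0.492519, sin λ = 0.483932, cos λ = 0.875105.
North component: ΔN = −sin φ cos λ·ΔX − sin φ sin λ·ΔY + cos φ·ΔZ = −(0.870302)(0.875105)(242.6) − (0.870302)(0.483932)(-188.5) + (0.492519)(420.5) = 101.73 m.
1° of latitude spans πR/180 = 111177 m, so Δφ = 101.73 / 111177 × 3600 = 3.294″.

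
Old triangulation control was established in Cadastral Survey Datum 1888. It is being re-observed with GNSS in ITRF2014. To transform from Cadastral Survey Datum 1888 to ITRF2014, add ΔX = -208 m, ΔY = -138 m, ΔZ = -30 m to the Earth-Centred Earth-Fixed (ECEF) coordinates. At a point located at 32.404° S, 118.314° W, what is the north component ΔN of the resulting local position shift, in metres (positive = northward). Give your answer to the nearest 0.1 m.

At φ = -32.404°, λ = -118.314°: sin φ = -0.535886, cos φ = 0.844291, sin λ = -0.880361, cos λ = -0.474303.
ΔN = −sin φ cos λ·ΔX − sin φ sin λ·ΔY + cos φ·ΔZ = −(-0.535886)(-0.474303)(-208) − (-0.535886)(-0.880361)(-138) + (0.844291)(-30) = 92.64 m.

ΔN = 92.6 m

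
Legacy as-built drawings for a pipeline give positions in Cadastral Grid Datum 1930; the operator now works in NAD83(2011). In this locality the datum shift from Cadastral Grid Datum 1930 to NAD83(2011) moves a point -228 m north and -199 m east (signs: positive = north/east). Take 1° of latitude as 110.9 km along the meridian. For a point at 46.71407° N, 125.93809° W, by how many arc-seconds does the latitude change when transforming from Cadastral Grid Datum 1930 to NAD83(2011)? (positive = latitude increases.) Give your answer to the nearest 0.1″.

1° of latitude = 110.9 km, so Δφ = -228.0 / 110900 = -0.0020559° = -7.401″.

Δφ = -7.4″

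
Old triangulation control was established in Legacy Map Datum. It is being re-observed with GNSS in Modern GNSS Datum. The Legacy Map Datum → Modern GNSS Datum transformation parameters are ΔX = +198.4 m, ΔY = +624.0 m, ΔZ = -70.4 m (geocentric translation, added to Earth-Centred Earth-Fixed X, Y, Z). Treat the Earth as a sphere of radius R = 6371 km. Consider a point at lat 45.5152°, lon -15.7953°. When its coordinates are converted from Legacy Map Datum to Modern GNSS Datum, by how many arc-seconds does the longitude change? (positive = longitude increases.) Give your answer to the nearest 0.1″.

sin φ = 0.713436, cos φ = 0.700720, sin λ = -0.272201, cos λ = 0.962240.
East component: ΔE = −sin λ·ΔX + cos λ·ΔY = −(-0.272201)(198.4) + (0.962240)(624.0) = 654.44 m.
1° of latitude spans πR/180 = 111195 m; at latitude φ, 1° of longitude spans that × cos φ = 77916.5 m, so Δλ = 654.44 / 77916.5 × 3600 = 30.237″.

Δλ = 30.2″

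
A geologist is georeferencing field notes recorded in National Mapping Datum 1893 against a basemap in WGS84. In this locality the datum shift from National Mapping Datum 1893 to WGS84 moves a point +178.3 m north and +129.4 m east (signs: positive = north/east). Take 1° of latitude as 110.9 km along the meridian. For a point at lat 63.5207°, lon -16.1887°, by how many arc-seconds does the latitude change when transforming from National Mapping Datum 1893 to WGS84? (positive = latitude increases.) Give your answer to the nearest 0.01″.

1° of latitude = 110.9 km, so Δφ = 178.3 / 110900 = 0.0016078° = 5.788″.

Δφ = 5.79″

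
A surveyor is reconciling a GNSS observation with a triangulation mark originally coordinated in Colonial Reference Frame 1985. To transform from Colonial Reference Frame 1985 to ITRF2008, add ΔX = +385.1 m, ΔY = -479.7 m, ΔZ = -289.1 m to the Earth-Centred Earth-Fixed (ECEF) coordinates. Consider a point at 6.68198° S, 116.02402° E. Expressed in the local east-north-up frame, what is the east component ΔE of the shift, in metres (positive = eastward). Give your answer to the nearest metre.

ΔE = -136 m

At φ = -6.68198°, λ = 116.02402°: sin φ = -0.116358, cos φ = 0.993207, sin λ = 0.898610, cos λ = -0.438748.
ΔE = −sin λ·ΔX + cos λ·ΔY = −(0.898610)·(385.1) + (-0.438748)·(-479.7) = -135.59 m.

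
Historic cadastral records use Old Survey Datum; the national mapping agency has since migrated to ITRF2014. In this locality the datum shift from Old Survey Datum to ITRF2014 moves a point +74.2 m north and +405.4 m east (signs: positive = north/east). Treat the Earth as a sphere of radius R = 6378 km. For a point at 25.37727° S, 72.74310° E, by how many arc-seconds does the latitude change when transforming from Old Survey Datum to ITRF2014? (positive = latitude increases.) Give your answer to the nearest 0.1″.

On a sphere of radius R, 1 rad of latitude = R, so Δφ = ΔN / R = 74.2 / 6378000 = 1.1634e-05 rad = 2.400″.

Δφ = 2.4″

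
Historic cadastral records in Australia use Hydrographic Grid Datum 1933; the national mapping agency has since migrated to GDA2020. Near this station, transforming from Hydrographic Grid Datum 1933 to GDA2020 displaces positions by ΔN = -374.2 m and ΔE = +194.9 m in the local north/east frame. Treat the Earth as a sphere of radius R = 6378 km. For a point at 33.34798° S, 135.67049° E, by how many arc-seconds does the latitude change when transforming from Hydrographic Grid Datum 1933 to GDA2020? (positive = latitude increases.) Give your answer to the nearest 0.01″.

Δφ = -12.10″

On a sphere of radius R, 1 rad of latitude = R, so Δφ = ΔN / R = -374.2 / 6378000 = -5.8670e-05 rad = -12.102″.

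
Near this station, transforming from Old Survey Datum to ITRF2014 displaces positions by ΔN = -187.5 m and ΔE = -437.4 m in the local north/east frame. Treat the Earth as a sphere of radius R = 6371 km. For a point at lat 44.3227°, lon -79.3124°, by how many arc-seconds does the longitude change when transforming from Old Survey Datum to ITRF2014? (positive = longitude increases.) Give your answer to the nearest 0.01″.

At latitude 44.3227°, cos φ = 0.715416.
One radian of longitude at latitude φ spans R cos φ, so Δλ = ΔE / (R cos φ) = -437.4 / (6371000 × 0.715416) = -9.5965e-05 rad = -19.794″.

Δλ = -19.79″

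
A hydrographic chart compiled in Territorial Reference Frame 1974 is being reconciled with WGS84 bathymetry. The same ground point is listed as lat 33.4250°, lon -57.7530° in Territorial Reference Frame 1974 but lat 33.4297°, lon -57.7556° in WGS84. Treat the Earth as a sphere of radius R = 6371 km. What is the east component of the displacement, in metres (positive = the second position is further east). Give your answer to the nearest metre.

Δφ = 33.4297° − 33.4250° = +0.0047°; Δλ = -57.7556° − -57.7530° = -0.0026°.
1° along a meridian = πR/180 = 111195 m.
ΔN = Δφ × 111195 = 522.6 m; ΔE = Δλ × 111195 × cos(33.4250°) = -0.0026 × 111195 × 0.834608 = -241.3 m.

ΔE = -241 m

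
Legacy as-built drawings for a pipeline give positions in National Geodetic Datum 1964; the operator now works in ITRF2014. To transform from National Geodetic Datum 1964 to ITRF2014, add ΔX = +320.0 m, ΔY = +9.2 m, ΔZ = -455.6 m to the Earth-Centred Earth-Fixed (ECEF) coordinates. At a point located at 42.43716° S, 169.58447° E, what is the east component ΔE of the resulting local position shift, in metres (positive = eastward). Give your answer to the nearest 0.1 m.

At φ = -42.43716°, λ = 169.58447°: sin φ = -0.674781, cos φ = 0.738018, sin λ = 0.180786, cos λ = -0.983523.
ΔE = −sin λ·ΔX + cos λ·ΔY = −(0.180786)·(320.0) + (-0.983523)·(9.2) = -66.90 m.

ΔE = -66.9 m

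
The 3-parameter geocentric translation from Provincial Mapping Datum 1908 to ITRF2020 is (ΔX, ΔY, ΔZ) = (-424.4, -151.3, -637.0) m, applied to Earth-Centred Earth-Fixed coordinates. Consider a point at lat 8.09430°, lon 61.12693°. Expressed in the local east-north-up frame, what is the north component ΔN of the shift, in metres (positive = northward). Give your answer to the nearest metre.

The local north axis is (−sin φ cos λ, −sin φ sin λ, cos φ), giving ΔN = 28.855 + 18.655 − 630.654 = -583.14 m.

ΔN = -583 m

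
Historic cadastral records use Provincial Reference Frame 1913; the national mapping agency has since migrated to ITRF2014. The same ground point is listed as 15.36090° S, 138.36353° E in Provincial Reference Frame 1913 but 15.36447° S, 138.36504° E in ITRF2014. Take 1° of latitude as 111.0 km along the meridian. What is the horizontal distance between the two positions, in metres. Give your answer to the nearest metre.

428 m

Δφ = -15.36447° − -15.36090° = -0.00357°; Δλ = 138.36504° − 138.36353° = +0.00151°.
ΔN = Δφ × 111000 = -396.3 m; ΔE = Δλ × 111000 × cos(-15.36090°) = +0.00151 × 111000 × 0.964276 = 161.6 m.
Distance = √(ΔE² + ΔN²) = √(161.6² + (-396.3)²) = 428.0 m.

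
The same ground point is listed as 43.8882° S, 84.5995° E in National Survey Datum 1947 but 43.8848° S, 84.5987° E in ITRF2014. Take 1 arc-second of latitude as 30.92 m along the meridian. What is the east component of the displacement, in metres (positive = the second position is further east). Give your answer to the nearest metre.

ΔE = -64 m

Δφ = -43.8848° − -43.8882° = +0.0034°; Δλ = 84.5987° − 84.5995° = -0.0008°.
1° of latitude = 3600 × 30.92 = 111312 m.
ΔN = Δφ × 111312 = 378.5 m; ΔE = Δλ × 111312 × cos(-43.8882°) = -0.0008 × 111312 × 0.720694 = -64.2 m.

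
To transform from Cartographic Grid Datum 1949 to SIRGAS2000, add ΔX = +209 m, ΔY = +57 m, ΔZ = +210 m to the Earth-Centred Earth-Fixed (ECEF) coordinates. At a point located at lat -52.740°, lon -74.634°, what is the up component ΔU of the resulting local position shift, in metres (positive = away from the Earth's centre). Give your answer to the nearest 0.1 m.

The local up (radial) axis is (cos φ cos λ, cos φ sin λ, sin φ), giving ΔU = 33.530 − 33.276 − 167.138 = -166.88 m.

ΔU = -166.9 m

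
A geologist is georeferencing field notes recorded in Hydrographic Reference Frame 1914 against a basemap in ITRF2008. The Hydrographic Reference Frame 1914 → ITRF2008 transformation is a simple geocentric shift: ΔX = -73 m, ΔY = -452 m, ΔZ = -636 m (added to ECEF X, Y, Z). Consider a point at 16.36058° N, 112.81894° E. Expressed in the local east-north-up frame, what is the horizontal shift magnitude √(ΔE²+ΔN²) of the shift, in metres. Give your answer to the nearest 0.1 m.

The local east axis at (φ, λ) is (−sin λ, cos λ, 0), so ΔE = −sin(112.81894°)·(-73) + cos(112.81894°)·(-452) = 242.58 m.
The local north axis is (−sin φ cos λ, −sin φ sin λ, cos φ), giving ΔN = -7.975 + 117.355 − 610.247 = -500.87 m.
Horizontal magnitude = √(ΔE² + ΔN²) = √(242.58² + (-500.87)²) = 556.52 m.

556.5 m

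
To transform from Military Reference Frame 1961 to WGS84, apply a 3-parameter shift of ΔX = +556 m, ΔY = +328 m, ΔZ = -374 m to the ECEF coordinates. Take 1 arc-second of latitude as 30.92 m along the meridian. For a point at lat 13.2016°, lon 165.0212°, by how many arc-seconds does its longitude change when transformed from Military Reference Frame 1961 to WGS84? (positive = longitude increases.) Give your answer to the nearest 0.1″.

Δλ = -15.3″

sin φ = 0.228378, cos φ = 0.973573, sin λ = 0.258462, cos λ = -0.966022.
East component: ΔE = −sin λ·ΔX + cos λ·ΔY = −(0.258462)(556) + (-0.966022)(328) = -460.56 m.
1° of latitude spans 3600 × 30.92 = 111312 m; at latitude φ, 1° of longitude spans that × cos φ = 108370.3 m, so Δλ = -460.56 / 108370.3 × 3600 = -15.300″.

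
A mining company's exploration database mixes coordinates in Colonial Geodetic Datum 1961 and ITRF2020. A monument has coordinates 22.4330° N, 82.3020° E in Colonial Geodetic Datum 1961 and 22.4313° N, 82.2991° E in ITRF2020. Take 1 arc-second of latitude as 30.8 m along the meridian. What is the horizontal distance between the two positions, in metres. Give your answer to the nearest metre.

Δφ = 22.4313° − 22.4330° = -0.0017°; Δλ = 82.2991° − 82.3020° = -0.0029°.
1° of latitude = 3600 × 30.80 = 110880 m.
ΔN = Δφ × 110880 = -188.5 m; ΔE = Δλ × 110880 × cos(22.4330°) = -0.0029 × 110880 × 0.924326 = -297.2 m.
Distance = √(ΔE² + ΔN²) = √((-297.2)² + (-188.5)²) = 352.0 m.

352 m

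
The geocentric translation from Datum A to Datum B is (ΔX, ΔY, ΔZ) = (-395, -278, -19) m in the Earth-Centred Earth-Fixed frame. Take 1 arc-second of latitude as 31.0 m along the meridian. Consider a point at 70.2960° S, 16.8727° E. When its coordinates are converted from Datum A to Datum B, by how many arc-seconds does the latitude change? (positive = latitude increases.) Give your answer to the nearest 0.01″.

Δφ = -14.14″

sin φ = -0.941447, cos φ = 0.337161, sin λ = 0.290246, cos λ = 0.956952.
North component: ΔN = −sin φ cos λ·ΔX − sin φ sin λ·ΔY + cos φ·ΔZ = −(-0.941447)(0.956952)(-395) − (-0.941447)(0.290246)(-278) + (0.337161)(-19) = -438.23 m.
1° of latitude spans 3600 × 31.00 = 111600 m, so Δφ = -438.23 / 111600 × 3600 = -14.137″.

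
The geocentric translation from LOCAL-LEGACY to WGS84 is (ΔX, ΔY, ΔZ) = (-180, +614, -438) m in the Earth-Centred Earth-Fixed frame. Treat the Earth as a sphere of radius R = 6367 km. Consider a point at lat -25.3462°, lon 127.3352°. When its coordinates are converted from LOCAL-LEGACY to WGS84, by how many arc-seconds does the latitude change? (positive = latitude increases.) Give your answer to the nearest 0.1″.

Δφ = -4.5″

sin φ = -0.428087, cos φ = 0.903738, sin λ = 0.795101, cos λ = -0.606477.
North component: ΔN = −sin φ cos λ·ΔX − sin φ sin λ·ΔY + cos φ·ΔZ = −(-0.428087)(-0.606477)(-180) − (-0.428087)(0.795101)(614) + (0.903738)(-438) = -140.12 m.
1° of latitude spans πR/180 = 111125 m, so Δφ = -140.12 / 111125 × 3600 = -4.539″.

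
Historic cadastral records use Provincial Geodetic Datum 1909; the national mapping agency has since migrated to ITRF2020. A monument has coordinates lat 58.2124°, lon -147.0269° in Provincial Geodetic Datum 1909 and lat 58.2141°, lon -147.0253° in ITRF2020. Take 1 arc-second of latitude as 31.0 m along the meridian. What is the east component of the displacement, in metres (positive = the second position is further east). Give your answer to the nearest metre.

Δφ = 58.2141° − 58.2124° = +0.0017°; Δλ = -147.0253° − -147.0269° = +0.0016°.
1° of latitude = 3600 × 31.00 = 111600 m.
ΔN = Δφ × 111600 = 189.7 m; ΔE = Δλ × 111600 × cos(58.2124°) = +0.0016 × 111600 × 0.526772 = 94.1 m.

ΔE = 94 m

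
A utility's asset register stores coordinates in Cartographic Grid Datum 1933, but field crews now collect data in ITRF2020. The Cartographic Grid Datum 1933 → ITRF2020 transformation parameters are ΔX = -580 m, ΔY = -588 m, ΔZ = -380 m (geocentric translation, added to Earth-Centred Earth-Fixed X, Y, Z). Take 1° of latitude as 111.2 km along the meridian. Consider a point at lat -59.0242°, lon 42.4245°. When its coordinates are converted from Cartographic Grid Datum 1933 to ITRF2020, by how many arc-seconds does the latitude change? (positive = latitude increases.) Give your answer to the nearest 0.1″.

sin φ = -0.857385, cos φ = 0.514676, sin λ = 0.674618, cos λ = 0.738167.
North component: ΔN = −sin φ cos λ·ΔX − sin φ sin λ·ΔY + cos φ·ΔZ = −(-0.857385)(0.738167)(-580) − (-0.857385)(0.674618)(-588) + (0.514676)(-380) = -902.76 m.
1° of latitude spans 111200 m, so Δφ = -902.76 / 111200 × 3600 = -29.226″.

Δφ = -29.2″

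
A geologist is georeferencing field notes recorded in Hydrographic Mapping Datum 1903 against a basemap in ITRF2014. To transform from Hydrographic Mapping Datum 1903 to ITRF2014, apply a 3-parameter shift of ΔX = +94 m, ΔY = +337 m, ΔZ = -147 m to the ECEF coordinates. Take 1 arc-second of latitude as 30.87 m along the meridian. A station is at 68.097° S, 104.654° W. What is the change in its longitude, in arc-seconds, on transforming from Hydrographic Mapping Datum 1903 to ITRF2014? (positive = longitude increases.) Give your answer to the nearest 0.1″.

Δλ = 0.5″

sin φ = -0.927817, cos φ = 0.373036, sin λ = -0.967471, cos λ = -0.252981.
East component: ΔE = −sin λ·ΔX + cos λ·ΔY = −(-0.967471)(94) + (-0.252981)(337) = 5.69 m.
1° of latitude spans 3600 × 30.87 = 111132 m; at latitude φ, 1° of longitude spans that × cos φ = 41456.3 m, so Δλ = 5.69 / 41456.3 × 3600 = 0.494″.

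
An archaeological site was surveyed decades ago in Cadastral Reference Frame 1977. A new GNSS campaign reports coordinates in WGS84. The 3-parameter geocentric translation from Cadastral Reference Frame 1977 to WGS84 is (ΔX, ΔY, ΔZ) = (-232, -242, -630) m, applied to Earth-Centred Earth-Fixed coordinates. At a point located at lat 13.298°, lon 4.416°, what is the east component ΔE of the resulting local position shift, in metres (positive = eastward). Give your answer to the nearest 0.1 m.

ΔE = -223.4 m

At φ = 13.298°, λ = 4.416°: sin φ = 0.230016, cos φ = 0.973187, sin λ = 0.076997, cos λ = 0.997031.
ΔE = −sin λ·ΔX + cos λ·ΔY = −(0.076997)·(-232) + (0.997031)·(-242) = -223.42 m.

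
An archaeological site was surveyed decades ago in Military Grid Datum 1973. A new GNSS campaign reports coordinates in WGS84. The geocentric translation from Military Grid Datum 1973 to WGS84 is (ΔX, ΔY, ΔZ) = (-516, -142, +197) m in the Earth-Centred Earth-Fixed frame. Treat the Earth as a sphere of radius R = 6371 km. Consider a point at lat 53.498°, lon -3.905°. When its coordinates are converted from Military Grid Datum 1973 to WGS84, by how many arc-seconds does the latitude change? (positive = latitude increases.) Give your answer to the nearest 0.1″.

Δφ = 16.9″

sin φ = 0.803836, cos φ = 0.594851, sin λ = -0.068102, cos λ = 0.997678.
North component: ΔN = −sin φ cos λ·ΔX − sin φ sin λ·ΔY + cos φ·ΔZ = −(0.803836)(0.997678)(-516) − (0.803836)(-0.068102)(-142) + (0.594851)(197) = 523.23 m.
1° of latitude spans πR/180 = 111195 m, so Δφ = 523.23 / 111195 × 3600 = 16.940″.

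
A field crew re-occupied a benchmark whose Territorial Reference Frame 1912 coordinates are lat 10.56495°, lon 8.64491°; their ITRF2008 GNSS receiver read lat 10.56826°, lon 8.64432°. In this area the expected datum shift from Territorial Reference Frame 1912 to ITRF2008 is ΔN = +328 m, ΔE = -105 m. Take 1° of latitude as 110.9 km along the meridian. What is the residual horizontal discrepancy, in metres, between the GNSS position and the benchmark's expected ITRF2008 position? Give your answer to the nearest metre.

Observed coordinate differences: Δφ = +0.00331°, Δλ = -0.00059°.
Converting to metres (1° lat = 110900 m, cos φ = 0.983048): observed ΔN = 367.1 m, observed ΔE = -64.3 m.
Subtracting the expected shift leaves a residual of 367.1 − (328) = 39.1 m north and -64.3 − (-105) = 40.7 m east.
Residual distance = √(39.1² + 40.7²) = 56.4 m.

56 m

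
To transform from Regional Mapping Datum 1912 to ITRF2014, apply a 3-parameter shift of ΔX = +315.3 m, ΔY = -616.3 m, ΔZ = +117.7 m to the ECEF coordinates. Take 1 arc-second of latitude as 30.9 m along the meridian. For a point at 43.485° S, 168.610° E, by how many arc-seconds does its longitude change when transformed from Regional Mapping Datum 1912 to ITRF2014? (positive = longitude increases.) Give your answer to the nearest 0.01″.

Δλ = 24.17″

sin φ = -0.688165, cos φ = 0.725555, sin λ = 0.197486, cos λ = -0.980306.
East component: ΔE = −sin λ·ΔX + cos λ·ΔY = −(0.197486)(315.3) + (-0.980306)(-616.3) = 541.89 m.
1° of latitude spans 3600 × 30.90 = 111240 m; at latitude φ, 1° of longitude spans that × cos φ = 80710.7 m, so Δλ = 541.89 / 80710.7 × 3600 = 24.171″.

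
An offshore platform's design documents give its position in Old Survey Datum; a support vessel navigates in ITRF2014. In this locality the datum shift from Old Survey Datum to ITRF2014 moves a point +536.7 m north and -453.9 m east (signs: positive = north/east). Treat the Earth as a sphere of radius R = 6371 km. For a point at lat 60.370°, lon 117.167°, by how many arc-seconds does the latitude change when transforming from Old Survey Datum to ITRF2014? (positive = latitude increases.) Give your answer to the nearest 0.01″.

Δφ = 17.38″

On a sphere of radius R, 1 rad of latitude = R, so Δφ = ΔN / R = 536.7 / 6371000 = 8.4241e-05 rad = 17.376″.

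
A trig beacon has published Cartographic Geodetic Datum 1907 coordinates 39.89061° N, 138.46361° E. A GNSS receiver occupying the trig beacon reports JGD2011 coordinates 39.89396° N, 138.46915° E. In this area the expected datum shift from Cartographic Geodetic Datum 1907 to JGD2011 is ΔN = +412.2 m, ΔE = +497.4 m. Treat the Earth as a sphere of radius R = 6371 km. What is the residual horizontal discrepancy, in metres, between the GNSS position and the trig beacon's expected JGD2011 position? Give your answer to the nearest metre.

47 m

Observed coordinate differences: Δφ = +0.00335°, Δλ = +0.00554°.
Converting to metres (1° lat = 111195 m, cos φ = 0.767270): observed ΔN = 372.5 m, observed ΔE = 472.7 m.
Subtracting the expected shift leaves a residual of 372.5 − (412.2) = -39.7 m north and 472.7 − (497.4) = -24.7 m east.
Residual distance = √((-39.7)² + (-24.7)²) = 46.8 m.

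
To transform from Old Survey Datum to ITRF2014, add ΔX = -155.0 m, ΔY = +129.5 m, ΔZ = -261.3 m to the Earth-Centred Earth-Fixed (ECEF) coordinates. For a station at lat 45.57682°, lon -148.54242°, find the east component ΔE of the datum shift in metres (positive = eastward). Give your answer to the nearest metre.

The local east axis at (φ, λ) is (−sin λ, cos λ, 0), so ΔE = −sin(-148.54242°)·(-155.0) + cos(-148.54242°)·129.5 = -191.36 m.

ΔE = -191 m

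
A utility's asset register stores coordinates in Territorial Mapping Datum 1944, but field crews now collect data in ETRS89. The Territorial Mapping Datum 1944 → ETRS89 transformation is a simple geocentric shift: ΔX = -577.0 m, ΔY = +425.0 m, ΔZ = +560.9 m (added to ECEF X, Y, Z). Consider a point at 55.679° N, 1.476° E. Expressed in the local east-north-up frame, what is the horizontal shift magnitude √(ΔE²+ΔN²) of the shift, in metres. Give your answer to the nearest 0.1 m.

898.5 m

The local east axis at (φ, λ) is (−sin λ, cos λ, 0), so ΔE = −sin(1.476°)·(-577.0) + cos(1.476°)·425.0 = 439.72 m.
The local north axis is (−sin φ cos λ, −sin φ sin λ, cos φ), giving ΔN = 476.381 − 9.041 + 316.252 = 783.59 m.
Horizontal magnitude = √(ΔE² + ΔN²) = √(439.72² + 783.59²) = 898.54 m.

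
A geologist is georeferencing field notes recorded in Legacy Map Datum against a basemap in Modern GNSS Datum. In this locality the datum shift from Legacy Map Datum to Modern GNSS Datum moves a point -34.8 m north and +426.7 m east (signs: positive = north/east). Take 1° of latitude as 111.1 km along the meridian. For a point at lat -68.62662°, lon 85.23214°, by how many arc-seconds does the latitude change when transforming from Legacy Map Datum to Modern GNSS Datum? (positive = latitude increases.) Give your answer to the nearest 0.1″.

1° of latitude = 111.1 km, so Δφ = -34.8 / 111100 = -0.0003132° = -1.128″.

Δφ = -1.1″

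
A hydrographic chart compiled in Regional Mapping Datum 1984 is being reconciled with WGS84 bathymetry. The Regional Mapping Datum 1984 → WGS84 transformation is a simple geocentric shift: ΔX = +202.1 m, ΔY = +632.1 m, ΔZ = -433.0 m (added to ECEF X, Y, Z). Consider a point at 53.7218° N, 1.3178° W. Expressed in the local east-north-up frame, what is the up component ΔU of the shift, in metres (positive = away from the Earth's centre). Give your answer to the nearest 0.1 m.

ΔU = -238.1 m

At φ = 53.7218°, λ = -1.3178°: sin φ = 0.806153, cos φ = 0.591706, sin λ = -0.022998, cos λ = 0.999736.
ΔU = cos φ cos λ·ΔX + cos φ sin λ·ΔY + sin φ·ΔZ = (0.591706)(0.999736)(202.1) + (0.591706)(-0.022998)(632.1) + (0.806153)(-433.0) = -238.11 m.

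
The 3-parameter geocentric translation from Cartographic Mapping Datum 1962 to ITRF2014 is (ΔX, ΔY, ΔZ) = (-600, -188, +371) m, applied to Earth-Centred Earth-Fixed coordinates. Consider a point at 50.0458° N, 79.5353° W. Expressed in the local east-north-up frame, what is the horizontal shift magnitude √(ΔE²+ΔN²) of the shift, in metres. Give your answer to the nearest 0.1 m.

At φ = 50.0458°, λ = -79.5353°: sin φ = 0.766558, cos φ = 0.642175, sin λ = -0.983367, cos λ = 0.181630.
ΔE = −sin λ·ΔX + cos λ·ΔY = −(-0.983367)·(-600) + (0.181630)·(-188) = -624.17 m.
ΔN = −sin φ cos λ·ΔX − sin φ sin λ·ΔY + cos φ·ΔZ = −(0.766558)(0.181630)(-600) − (0.766558)(-0.983367)(-188) + (0.642175)(371) = 180.07 m.
Horizontal magnitude = √(ΔE² + ΔN²) = √((-624.17)² + 180.07²) = 649.62 m.

649.6 m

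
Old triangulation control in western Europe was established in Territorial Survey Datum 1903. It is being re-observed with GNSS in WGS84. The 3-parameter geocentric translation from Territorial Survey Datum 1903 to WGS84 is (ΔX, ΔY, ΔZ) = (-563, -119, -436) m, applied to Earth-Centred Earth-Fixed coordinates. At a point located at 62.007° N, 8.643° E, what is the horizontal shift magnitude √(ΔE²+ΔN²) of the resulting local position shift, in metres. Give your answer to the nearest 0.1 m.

At φ = 62.007°, λ = 8.643°: sin φ = 0.883005, cos φ = 0.469364, sin λ = 0.150277, cos λ = 0.988644.
ΔE = −sin λ·ΔX + cos λ·ΔY = −(0.150277)·(-563) + (0.988644)·(-119) = -33.04 m.
ΔN = −sin φ cos λ·ΔX − sin φ sin λ·ΔY + cos φ·ΔZ = −(0.883005)(0.988644)(-563) − (0.883005)(0.150277)(-119) + (0.469364)(-436) = 302.63 m.
Horizontal magnitude = √(ΔE² + ΔN²) = √((-33.04)² + 302.63²) = 304.43 m.

304.4 m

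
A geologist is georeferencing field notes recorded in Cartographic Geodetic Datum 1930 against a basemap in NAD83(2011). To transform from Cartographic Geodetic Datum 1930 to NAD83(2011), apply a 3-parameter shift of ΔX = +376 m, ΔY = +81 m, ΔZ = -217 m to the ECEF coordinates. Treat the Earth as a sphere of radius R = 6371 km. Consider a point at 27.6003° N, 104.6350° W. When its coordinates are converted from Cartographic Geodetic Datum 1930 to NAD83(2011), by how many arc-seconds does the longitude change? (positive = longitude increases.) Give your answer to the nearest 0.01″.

sin φ = 0.463301, cos φ = 0.886201, sin λ = -0.967555, cos λ = -0.252660.
East component: ΔE = −sin λ·ΔX + cos λ·ΔY = −(-0.967555)(376) + (-0.252660)(81) = 343.34 m.
1° of latitude spans πR/180 = 111195 m; at latitude φ, 1° of longitude spans that × cos φ = 98541.1 m, so Δλ = 343.34 / 98541.1 × 3600 = 12.543″.

Δλ = 12.54″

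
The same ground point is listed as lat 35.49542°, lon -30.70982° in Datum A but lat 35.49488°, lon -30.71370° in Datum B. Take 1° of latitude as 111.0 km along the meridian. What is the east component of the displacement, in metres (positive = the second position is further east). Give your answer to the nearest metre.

Δφ = 35.49488° − 35.49542° = -0.00054°; Δλ = -30.71370° − -30.70982° = -0.00388°.
ΔN = Δφ × 111000 = -59.9 m; ΔE = Δλ × 111000 × cos(35.49542°) = -0.00388 × 111000 × 0.814162 = -350.6 m.

ΔE = -351 m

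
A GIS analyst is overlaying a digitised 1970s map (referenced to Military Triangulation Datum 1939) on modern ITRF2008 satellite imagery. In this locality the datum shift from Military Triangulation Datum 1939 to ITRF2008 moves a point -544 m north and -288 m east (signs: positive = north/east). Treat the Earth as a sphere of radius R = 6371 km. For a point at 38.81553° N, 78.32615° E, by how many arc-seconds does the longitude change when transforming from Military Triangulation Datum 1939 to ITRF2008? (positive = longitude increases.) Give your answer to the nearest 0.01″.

Δλ = -11.97″

At latitude 38.81553°, cos φ = 0.779168.
One radian of longitude at latitude φ spans R cos φ, so Δλ = ΔE / (R cos φ) = -288.0 / (6371000 × 0.779168) = -5.8017e-05 rad = -11.967″.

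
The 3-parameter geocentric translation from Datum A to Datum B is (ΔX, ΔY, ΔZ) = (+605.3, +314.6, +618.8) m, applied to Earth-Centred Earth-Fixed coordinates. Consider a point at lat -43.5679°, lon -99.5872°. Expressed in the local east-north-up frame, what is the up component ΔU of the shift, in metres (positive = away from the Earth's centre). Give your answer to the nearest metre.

At φ = -43.5679°, λ = -99.5872°: sin φ = -0.689214, cos φ = 0.724558, sin λ = -0.986033, cos λ = -0.166548.
ΔU = cos φ cos λ·ΔX + cos φ sin λ·ΔY + sin φ·ΔZ = (0.724558)(-0.166548)(605.3) + (0.724558)(-0.986033)(314.6) + (-0.689214)(618.8) = -724.29 m.

ΔU = -724 m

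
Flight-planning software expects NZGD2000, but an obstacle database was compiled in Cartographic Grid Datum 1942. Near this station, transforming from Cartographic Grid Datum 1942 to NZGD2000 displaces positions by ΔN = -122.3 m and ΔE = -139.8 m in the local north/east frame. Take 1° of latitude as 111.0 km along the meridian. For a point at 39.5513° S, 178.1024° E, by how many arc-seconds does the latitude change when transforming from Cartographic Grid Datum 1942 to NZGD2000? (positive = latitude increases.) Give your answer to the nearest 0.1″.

1° of latitude = 111.0 km, so Δφ = -122.3 / 111000 = -0.0011018° = -3.966″.

Δφ = -4.0″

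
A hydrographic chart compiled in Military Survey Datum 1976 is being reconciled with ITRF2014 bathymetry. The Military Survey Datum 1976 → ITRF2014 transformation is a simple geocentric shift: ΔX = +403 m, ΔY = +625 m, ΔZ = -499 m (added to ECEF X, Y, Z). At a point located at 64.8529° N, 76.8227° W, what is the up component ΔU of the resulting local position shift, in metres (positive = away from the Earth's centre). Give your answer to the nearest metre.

The local up (radial) axis is (cos φ cos λ, cos φ sin λ, sin φ), giving ΔU = 39.040 − 258.597 − 451.705 = -671.26 m.

ΔU = -671 m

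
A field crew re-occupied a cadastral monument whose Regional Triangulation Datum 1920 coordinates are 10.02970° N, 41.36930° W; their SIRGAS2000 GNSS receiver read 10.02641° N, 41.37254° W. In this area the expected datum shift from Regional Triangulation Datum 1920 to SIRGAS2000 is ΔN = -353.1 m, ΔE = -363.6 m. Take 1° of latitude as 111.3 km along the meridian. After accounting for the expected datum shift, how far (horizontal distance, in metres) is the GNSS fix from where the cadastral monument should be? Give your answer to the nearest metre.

Observed coordinate differences: Δφ = -0.00329°, Δλ = -0.00324°.
Converting to metres (1° lat = 111300 m, cos φ = 0.984718): observed ΔN = -366.2 m, observed ΔE = -355.1 m.
Subtracting the expected shift leaves a residual of -366.2 − (-353.1) = -13.1 m north and -355.1 − (-363.6) = 8.5 m east.
Residual distance = √((-13.1)² + 8.5²) = 15.6 m.

16 m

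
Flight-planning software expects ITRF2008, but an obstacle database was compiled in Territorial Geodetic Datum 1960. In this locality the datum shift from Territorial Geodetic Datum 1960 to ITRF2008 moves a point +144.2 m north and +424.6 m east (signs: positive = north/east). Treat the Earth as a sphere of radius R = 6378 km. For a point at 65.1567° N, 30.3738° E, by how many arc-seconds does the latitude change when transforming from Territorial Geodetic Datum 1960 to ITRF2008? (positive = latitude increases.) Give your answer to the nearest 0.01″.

Δφ = 4.66″

On a sphere of radius R, 1 rad of latitude = R, so Δφ = ΔN / R = 144.2 / 6378000 = 2.2609e-05 rad = 4.663″.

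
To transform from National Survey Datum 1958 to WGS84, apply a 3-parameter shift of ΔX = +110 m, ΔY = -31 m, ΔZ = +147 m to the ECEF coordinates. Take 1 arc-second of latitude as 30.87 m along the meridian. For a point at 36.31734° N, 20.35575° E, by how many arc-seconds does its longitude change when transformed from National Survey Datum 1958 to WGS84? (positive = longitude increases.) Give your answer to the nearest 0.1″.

sin φ = 0.592257, cos φ = 0.805749, sin λ = 0.347848, cos λ = 0.937551.
East component: ΔE = −sin λ·ΔX + cos λ·ΔY = −(0.347848)(110) + (0.937551)(-31) = -67.33 m.
1° of latitude spans 3600 × 30.87 = 111132 m; at latitude φ, 1° of longitude spans that × cos φ = 89544.5 m, so Δλ = -67.33 / 89544.5 × 3600 = -2.707″.

Δλ = -2.7″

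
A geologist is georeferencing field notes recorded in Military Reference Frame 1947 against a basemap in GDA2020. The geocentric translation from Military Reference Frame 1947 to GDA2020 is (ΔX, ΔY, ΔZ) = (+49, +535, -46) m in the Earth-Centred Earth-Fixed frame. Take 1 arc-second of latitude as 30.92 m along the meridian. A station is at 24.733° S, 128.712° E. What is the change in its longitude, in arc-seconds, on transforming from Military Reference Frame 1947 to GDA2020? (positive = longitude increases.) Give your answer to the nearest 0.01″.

Δλ = -13.28″

sin φ = -0.418390, cos φ = 0.908267, sin λ = 0.780299, cos λ = -0.625406.
East component: ΔE = −sin λ·ΔX + cos λ·ΔY = −(0.780299)(49) + (-0.625406)(535) = -372.83 m.
1° of latitude spans 3600 × 30.92 = 111312 m; at latitude φ, 1° of longitude spans that × cos φ = 101101.1 m, so Δλ = -372.83 / 101101.1 × 3600 = -13.276″.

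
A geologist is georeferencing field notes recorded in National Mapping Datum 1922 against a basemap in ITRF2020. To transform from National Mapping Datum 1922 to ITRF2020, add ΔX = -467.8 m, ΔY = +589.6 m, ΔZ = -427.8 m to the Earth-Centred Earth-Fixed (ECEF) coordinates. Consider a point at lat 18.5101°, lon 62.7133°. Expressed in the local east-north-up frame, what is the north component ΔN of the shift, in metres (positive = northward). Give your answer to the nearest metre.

At φ = 18.5101°, λ = 62.7133°: sin φ = 0.317472, cos φ = 0.948268, sin λ = 0.888724, cos λ = 0.458443.
ΔN = −sin φ cos λ·ΔX − sin φ sin λ·ΔY + cos φ·ΔZ = −(0.317472)(0.458443)(-467.8) − (0.317472)(0.888724)(589.6) + (0.948268)(-427.8) = -503.94 m.

ΔN = -504 m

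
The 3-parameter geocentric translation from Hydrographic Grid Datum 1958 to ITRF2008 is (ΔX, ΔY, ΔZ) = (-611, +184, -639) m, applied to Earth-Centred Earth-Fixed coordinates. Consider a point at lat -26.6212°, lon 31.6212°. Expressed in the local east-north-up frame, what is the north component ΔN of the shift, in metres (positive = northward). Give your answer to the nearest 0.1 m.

ΔN = -761.2 m

At φ = -26.6212°, λ = 31.6212°: sin φ = -0.448090, cos φ = 0.893989, sin λ = 0.524301, cos λ = 0.851533.
ΔN = −sin φ cos λ·ΔX − sin φ sin λ·ΔY + cos φ·ΔZ = −(-0.448090)(0.851533)(-611) − (-0.448090)(0.524301)(184) + (0.893989)(-639) = -761.17 m.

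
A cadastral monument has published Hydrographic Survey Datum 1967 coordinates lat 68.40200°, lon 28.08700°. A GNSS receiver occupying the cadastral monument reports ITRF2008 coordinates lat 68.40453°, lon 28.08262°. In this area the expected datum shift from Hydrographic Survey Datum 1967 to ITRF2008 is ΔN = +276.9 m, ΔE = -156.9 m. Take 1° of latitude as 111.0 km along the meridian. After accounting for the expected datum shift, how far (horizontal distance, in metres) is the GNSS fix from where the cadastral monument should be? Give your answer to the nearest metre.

Observed coordinate differences: Δφ = +0.00253°, Δλ = -0.00438°.
Converting to metres (1° lat = 111000 m, cos φ = 0.368092): observed ΔN = 280.8 m, observed ΔE = -179.0 m.
Subtracting the expected shift leaves a residual of 280.8 − (276.9) = 3.9 m north and -179.0 − (-156.9) = -22.1 m east.
Residual distance = √(3.9² + (-22.1)²) = 22.4 m.

22 m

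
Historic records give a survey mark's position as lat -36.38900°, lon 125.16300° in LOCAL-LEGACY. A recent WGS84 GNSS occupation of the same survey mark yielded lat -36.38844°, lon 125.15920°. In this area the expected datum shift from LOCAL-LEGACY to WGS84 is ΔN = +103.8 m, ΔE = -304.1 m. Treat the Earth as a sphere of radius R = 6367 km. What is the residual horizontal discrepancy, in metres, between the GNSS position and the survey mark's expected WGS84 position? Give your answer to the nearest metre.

55 m

Observed coordinate differences: Δφ = +0.00056°, Δλ = -0.00380°.
Converting to metres (1° lat = 111125 m, cos φ = 0.805008): observed ΔN = 62.2 m, observed ΔE = -339.9 m.
Subtracting the expected shift leaves a residual of 62.2 − (103.8) = -41.6 m north and -339.9 − (-304.1) = -35.8 m east.
Residual distance = √((-41.6)² + (-35.8)²) = 54.9 m.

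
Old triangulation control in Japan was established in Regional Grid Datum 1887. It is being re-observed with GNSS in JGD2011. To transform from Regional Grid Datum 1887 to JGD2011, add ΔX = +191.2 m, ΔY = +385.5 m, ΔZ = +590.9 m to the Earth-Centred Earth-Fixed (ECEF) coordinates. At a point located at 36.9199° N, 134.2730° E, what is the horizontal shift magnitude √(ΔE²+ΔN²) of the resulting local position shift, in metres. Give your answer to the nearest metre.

561 m

At φ = 36.9199°, λ = 134.2730°: sin φ = 0.600698, cos φ = 0.799476, sin λ = 0.716022, cos λ = -0.698078.
ΔE = −sin λ·ΔX + cos λ·ΔY = −(0.716022)·(191.2) + (-0.698078)·(385.5) = -406.01 m.
ΔN = −sin φ cos λ·ΔX − sin φ sin λ·ΔY + cos φ·ΔZ = −(0.600698)(-0.698078)(191.2) − (0.600698)(0.716022)(385.5) + (0.799476)(590.9) = 386.78 m.
Horizontal magnitude = √(ΔE² + ΔN²) = √((-406.01)² + 386.78²) = 560.75 m.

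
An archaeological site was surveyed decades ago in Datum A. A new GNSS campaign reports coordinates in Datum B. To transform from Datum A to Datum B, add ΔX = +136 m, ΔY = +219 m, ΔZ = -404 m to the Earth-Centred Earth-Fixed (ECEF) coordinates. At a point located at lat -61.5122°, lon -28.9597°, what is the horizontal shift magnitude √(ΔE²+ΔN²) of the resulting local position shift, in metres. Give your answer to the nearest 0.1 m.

314.9 m

At φ = -61.5122°, λ = -28.9597°: sin φ = -0.878919, cos φ = 0.476972, sin λ = -0.484194, cos λ = 0.874960.
ΔE = −sin λ·ΔX + cos λ·ΔY = −(-0.484194)·(136) + (0.874960)·(219) = 257.47 m.
ΔN = −sin φ cos λ·ΔX − sin φ sin λ·ΔY + cos φ·ΔZ = −(-0.878919)(0.874960)(136) − (-0.878919)(-0.484194)(219) + (0.476972)(-404) = -181.31 m.
Horizontal magnitude = √(ΔE² + ΔN²) = √(257.47² + (-181.31)²) = 314.90 m.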